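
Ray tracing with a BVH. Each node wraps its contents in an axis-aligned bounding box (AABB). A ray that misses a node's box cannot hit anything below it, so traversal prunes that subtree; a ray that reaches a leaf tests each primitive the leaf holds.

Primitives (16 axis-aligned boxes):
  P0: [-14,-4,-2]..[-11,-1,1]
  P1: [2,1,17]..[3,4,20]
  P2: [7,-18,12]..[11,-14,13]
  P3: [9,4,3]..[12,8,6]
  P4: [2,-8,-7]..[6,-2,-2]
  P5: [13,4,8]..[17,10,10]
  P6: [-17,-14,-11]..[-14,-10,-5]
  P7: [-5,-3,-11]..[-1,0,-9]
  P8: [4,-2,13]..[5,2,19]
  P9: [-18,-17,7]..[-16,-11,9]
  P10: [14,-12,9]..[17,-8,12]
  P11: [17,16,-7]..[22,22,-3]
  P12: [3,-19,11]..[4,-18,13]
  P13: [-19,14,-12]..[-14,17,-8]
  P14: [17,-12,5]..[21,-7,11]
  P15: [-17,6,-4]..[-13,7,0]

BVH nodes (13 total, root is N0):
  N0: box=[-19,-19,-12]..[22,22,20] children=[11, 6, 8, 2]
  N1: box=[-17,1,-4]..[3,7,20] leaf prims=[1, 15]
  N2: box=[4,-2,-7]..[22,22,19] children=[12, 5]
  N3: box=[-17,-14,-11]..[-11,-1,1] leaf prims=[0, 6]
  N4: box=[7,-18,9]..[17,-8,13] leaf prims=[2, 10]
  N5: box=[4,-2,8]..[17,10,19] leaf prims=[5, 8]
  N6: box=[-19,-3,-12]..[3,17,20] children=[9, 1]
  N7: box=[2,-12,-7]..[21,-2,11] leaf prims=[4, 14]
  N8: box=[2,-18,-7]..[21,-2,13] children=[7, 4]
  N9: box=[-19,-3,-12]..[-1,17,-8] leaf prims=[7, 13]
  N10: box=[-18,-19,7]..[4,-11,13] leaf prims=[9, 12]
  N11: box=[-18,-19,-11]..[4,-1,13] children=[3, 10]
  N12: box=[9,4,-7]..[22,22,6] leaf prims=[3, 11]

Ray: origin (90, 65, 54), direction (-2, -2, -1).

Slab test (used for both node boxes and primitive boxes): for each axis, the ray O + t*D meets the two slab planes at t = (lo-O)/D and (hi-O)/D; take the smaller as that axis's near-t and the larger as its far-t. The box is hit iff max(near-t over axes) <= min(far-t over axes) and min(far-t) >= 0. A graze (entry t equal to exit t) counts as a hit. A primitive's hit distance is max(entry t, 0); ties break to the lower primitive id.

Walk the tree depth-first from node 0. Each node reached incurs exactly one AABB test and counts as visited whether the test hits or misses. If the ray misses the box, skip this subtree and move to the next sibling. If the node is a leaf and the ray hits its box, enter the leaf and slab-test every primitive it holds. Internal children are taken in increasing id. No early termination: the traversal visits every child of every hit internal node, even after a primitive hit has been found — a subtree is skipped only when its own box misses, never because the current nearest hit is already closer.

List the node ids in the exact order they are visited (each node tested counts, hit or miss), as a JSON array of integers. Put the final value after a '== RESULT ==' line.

Traverse from the root:
N0 x:[34,109/2] y:[43/2,42] z:[34,66] -> hit [34,42], descend [2, 6, 8, 11]
  N2 x:[34,43] y:[43/2,67/2] z:[35,61] -> miss, prune
  N6 x:[87/2,109/2] y:[24,34] z:[34,66] -> miss, prune
  N8 x:[69/2,44] y:[67/2,83/2] z:[41,61] -> hit [41,83/2], descend [4, 7]
    N4 x:[73/2,83/2] y:[73/2,83/2] z:[41,45] -> hit [41,83/2] leaf, test {P2@t=41, P10(miss)}
    N7 x:[69/2,44] y:[67/2,77/2] z:[43,61] -> miss, prune
  N11 x:[43,54] y:[33,42] z:[41,65] -> miss, prune

order=[0, 2, 6, 8, 4, 7, 11]  |boxes|=7  |leaves|=1  hit=P2

== RESULT ==
[0, 2, 6, 8, 4, 7, 11]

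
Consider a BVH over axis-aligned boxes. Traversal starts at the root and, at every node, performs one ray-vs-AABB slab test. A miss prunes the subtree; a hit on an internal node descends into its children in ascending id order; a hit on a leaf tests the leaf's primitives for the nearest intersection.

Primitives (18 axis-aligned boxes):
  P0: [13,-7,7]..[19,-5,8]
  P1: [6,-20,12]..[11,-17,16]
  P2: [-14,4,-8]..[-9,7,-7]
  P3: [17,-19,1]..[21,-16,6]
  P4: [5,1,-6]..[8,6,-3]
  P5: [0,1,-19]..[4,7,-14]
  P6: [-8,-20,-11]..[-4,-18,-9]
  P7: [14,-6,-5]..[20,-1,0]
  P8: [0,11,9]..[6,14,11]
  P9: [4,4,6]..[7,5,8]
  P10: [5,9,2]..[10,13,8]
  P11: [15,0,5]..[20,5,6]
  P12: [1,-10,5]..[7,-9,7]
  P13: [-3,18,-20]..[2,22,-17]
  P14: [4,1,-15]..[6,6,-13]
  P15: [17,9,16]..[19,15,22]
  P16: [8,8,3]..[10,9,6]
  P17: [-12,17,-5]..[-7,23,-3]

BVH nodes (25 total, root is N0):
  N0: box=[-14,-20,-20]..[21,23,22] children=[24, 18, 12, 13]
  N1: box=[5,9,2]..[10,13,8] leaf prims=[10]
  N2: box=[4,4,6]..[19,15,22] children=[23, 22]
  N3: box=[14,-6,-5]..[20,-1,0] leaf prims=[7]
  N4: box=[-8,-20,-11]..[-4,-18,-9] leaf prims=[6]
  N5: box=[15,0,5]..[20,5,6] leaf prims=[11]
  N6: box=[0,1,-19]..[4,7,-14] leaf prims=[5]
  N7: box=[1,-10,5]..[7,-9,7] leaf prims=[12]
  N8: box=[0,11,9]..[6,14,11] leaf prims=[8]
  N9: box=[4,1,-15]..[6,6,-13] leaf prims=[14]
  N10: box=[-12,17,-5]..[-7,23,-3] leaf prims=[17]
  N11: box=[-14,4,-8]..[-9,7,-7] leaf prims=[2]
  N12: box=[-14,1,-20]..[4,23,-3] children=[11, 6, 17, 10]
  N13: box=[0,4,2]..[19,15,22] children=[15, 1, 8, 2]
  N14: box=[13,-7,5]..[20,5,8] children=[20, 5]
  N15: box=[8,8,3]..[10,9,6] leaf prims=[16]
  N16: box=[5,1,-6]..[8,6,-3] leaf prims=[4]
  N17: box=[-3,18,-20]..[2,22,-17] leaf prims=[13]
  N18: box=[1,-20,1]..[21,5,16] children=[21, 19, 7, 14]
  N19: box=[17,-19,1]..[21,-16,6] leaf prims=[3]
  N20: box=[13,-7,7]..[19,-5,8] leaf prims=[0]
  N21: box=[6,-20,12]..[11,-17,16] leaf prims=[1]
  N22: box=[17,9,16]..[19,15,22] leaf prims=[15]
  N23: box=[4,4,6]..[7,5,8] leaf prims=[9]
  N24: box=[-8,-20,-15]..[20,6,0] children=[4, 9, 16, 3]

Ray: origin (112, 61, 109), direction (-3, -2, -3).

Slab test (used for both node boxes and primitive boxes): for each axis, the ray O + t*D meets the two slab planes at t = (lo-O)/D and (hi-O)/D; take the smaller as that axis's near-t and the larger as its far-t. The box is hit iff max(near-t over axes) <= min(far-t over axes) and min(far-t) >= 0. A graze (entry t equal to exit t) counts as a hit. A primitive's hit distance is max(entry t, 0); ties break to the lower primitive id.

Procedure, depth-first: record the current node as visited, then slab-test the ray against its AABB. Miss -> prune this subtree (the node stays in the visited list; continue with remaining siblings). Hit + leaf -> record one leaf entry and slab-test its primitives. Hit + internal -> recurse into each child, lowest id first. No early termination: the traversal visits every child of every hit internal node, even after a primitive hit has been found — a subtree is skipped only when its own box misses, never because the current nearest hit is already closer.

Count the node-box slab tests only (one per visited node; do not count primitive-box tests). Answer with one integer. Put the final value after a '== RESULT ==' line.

Walk:
N0 x:[91/3,42] y:[19,81/2] z:[29,43] -> hit [91/3,81/2], descend [12, 13, 18, 24]
  N12 x:[36,42] y:[19,30] z:[112/3,43] -> miss, prune
  N13 x:[31,112/3] y:[23,57/2] z:[29,107/3] -> miss, prune
  N18 x:[91/3,37] y:[28,81/2] z:[31,36] -> hit [31,36], descend [7, 14, 19, 21]
    N7 x:[35,37] y:[35,71/2] z:[34,104/3] -> miss, prune
    N14 x:[92/3,33] y:[28,34] z:[101/3,104/3] -> miss, prune
    N19 x:[91/3,95/3] y:[77/2,40] z:[103/3,36] -> miss, prune
    N21 x:[101/3,106/3] y:[39,81/2] z:[31,97/3] -> miss, prune
  N24 x:[92/3,40] y:[55/2,81/2] z:[109/3,124/3] -> hit [109/3,40], descend [3, 4, 9, 16]
    N3 x:[92/3,98/3] y:[31,67/2] z:[109/3,38] -> miss, prune
    N4 x:[116/3,40] y:[79/2,81/2] z:[118/3,40] -> hit [79/2,40] leaf, test {P6@t=79/2}
    N9 x:[106/3,36] y:[55/2,30] z:[122/3,124/3] -> miss, prune
    N16 x:[104/3,107/3] y:[55/2,30] z:[112/3,115/3] -> miss, prune

Summary -> nodes [0, 12, 13, 18, 7, 14, 19, 21, 24, 3, 4, 9, 16]; box-tests=13; leaf-entries=1; first=P6

== RESULT ==
13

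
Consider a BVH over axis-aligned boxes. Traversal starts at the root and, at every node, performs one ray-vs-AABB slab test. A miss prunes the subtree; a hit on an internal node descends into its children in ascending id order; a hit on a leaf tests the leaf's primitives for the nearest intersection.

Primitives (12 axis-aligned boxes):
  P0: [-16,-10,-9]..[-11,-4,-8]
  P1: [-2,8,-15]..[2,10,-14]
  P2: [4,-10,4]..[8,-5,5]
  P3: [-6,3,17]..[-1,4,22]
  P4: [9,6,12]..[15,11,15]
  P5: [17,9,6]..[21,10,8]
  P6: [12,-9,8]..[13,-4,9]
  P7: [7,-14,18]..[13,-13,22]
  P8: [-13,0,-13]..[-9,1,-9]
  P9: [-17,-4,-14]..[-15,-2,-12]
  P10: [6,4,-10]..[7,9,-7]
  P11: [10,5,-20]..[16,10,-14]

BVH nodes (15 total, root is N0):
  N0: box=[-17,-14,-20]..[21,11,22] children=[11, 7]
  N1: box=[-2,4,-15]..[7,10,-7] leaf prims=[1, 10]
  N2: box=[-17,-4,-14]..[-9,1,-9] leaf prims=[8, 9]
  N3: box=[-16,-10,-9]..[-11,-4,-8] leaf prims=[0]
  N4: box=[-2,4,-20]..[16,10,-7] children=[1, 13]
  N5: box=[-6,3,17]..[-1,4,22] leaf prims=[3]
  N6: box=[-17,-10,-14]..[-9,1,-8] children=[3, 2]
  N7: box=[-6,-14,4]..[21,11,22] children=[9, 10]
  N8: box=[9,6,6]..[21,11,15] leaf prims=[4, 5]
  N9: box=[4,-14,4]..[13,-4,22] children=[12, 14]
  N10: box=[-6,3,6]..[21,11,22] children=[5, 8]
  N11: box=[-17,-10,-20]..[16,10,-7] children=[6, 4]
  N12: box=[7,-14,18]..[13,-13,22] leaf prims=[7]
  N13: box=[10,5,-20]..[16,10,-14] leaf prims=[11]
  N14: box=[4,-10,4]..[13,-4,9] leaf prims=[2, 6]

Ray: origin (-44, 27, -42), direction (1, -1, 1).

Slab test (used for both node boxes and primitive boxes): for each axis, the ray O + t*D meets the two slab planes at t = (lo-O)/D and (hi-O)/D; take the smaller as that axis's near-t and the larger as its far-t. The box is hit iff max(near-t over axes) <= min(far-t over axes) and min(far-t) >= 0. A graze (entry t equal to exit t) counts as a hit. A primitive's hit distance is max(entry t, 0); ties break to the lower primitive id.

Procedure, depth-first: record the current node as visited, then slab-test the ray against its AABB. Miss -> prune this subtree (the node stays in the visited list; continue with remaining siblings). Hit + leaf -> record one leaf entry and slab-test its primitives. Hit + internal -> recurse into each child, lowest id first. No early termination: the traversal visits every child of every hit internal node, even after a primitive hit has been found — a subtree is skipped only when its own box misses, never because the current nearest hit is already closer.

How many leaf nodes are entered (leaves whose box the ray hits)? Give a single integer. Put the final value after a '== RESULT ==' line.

Traverse from the root:
N0 x:[27,65] y:[16,41] z:[22,64] -> hit [27,41], descend [7, 11]
  N7 x:[38,65] y:[16,41] z:[46,64] -> miss, prune
  N11 x:[27,60] y:[17,37] z:[22,35] -> hit [27,35], descend [4, 6]
    N4 x:[42,60] y:[17,23] z:[22,35] -> miss, prune
    N6 x:[27,35] y:[26,37] z:[28,34] -> hit [28,34], descend [2, 3]
      N2 x:[27,35] y:[26,31] z:[28,33] -> hit [28,31] leaf, test {P8(miss), P9@t=29}
      N3 x:[28,33] y:[31,37] z:[33,34] -> hit [33,33] leaf, test {P0@t=33}

Summary -> nodes [0, 7, 11, 4, 6, 2, 3]; box-tests=7; leaf-entries=2; first=P9

== RESULT ==
2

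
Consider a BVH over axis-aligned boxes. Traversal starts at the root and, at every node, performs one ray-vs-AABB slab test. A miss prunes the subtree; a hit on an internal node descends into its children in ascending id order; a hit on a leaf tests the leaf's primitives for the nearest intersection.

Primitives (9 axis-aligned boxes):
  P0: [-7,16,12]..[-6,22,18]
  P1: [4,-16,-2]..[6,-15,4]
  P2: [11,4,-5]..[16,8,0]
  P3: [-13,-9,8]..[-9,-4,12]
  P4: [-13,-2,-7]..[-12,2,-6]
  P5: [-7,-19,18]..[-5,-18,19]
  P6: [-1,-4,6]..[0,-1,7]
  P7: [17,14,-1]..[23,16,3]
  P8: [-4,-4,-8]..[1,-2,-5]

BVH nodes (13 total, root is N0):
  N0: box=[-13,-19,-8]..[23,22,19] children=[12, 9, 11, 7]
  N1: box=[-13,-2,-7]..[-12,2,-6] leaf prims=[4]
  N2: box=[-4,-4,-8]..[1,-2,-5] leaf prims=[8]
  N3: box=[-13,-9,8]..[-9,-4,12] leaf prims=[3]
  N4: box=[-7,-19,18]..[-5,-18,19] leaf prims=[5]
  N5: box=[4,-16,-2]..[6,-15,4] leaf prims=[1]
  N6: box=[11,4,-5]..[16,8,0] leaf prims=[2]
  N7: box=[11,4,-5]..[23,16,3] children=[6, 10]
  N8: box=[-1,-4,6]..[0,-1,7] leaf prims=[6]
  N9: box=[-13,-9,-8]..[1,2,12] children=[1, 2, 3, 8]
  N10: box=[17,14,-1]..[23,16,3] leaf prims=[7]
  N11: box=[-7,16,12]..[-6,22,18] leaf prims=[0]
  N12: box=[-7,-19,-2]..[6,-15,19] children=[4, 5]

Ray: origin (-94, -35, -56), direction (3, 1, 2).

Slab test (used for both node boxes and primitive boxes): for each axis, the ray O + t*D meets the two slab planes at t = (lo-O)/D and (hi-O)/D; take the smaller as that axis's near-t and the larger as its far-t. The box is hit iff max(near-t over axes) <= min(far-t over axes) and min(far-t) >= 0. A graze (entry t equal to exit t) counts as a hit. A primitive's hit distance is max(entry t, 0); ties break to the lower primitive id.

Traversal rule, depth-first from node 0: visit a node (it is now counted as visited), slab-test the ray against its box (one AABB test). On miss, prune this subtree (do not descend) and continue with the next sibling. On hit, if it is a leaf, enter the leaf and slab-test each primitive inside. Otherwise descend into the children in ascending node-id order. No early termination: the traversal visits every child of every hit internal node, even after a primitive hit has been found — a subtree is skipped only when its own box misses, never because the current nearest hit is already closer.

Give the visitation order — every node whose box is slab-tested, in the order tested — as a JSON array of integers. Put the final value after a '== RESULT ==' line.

Traverse from the root:
N0 x:[27,39] y:[16,57] z:[24,75/2] -> hit [27,75/2], descend [7, 9, 11, 12]
  N7 x:[35,39] y:[39,51] z:[51/2,59/2] -> miss, prune
  N9 x:[27,95/3] y:[26,37] z:[24,34] -> hit [27,95/3], descend [1, 2, 3, 8]
    N1 x:[27,82/3] y:[33,37] z:[49/2,25] -> miss, prune
    N2 x:[30,95/3] y:[31,33] z:[24,51/2] -> miss, prune
    N3 x:[27,85/3] y:[26,31] z:[32,34] -> miss, prune
    N8 x:[31,94/3] y:[31,34] z:[31,63/2] -> hit [31,94/3] leaf, test {P6@t=31}
  N11 x:[29,88/3] y:[51,57] z:[34,37] -> miss, prune
  N12 x:[29,100/3] y:[16,20] z:[27,75/2] -> miss, prune

Summary -> nodes [0, 7, 9, 1, 2, 3, 8, 11, 12]; box-tests=9; leaf-entries=1; first=P6

== RESULT ==
[0, 7, 9, 1, 2, 3, 8, 11, 12]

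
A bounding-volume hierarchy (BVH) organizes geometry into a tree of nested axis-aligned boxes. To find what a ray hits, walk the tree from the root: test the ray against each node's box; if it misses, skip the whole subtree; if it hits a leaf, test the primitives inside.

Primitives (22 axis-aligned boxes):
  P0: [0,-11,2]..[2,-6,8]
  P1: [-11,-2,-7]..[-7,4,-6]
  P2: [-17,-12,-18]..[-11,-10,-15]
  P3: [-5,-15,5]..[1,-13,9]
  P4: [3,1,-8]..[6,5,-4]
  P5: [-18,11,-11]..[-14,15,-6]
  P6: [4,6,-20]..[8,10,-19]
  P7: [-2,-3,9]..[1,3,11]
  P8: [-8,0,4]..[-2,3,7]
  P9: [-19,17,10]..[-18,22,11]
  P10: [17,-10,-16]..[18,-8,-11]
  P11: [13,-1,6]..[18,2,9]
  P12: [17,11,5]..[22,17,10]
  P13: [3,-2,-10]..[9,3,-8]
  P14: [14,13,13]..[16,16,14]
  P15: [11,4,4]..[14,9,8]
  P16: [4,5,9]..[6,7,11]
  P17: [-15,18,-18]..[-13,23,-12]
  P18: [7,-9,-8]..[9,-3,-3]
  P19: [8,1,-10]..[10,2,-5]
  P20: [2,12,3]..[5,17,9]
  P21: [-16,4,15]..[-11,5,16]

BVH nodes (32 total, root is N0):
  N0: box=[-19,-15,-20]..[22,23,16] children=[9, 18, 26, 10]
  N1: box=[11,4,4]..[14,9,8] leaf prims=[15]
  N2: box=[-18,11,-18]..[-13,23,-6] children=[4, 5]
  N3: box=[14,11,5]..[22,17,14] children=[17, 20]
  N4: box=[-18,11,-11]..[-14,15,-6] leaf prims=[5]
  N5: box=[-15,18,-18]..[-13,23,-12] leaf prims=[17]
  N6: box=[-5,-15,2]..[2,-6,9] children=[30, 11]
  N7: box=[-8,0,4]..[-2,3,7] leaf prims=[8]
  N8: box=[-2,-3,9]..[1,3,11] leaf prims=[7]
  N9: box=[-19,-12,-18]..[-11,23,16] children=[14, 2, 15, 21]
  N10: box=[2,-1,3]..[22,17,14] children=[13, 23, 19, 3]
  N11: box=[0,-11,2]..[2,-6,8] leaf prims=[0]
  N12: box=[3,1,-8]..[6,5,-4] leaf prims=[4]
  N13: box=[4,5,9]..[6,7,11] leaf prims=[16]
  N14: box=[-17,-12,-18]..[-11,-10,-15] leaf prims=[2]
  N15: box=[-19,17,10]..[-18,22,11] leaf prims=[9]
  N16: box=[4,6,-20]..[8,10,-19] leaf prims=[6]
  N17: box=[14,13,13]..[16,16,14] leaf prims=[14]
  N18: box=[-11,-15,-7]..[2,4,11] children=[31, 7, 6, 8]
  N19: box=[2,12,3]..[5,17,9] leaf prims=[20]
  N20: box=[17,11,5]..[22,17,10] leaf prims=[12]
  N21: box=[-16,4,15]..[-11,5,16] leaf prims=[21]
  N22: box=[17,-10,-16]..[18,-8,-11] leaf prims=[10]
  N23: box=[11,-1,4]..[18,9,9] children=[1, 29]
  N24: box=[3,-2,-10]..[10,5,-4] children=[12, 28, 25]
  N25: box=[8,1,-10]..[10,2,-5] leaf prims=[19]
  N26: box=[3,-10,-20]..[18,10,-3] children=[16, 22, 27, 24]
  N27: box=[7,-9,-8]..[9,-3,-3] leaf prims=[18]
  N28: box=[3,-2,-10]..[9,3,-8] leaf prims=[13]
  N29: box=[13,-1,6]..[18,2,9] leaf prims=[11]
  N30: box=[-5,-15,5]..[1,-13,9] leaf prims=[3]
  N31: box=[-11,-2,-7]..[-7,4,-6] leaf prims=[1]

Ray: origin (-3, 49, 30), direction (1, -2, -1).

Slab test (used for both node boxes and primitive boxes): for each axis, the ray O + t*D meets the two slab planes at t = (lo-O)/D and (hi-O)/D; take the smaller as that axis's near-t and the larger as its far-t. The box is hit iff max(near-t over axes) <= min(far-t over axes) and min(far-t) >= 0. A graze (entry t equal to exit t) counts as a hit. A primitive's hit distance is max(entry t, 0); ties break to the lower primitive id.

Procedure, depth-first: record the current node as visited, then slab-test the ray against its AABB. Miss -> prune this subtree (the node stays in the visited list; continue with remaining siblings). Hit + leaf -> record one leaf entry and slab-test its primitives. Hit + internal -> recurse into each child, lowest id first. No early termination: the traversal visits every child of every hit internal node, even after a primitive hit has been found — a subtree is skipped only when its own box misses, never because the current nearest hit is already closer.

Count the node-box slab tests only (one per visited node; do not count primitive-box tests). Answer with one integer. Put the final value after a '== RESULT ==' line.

Trace the traversal:
N0 x:[-16,25] y:[13,32] z:[14,50] -> hit [14,25], descend [9, 10, 18, 26]
  N9 x:[-16,-8] y:[13,61/2] z:[14,48] -> miss, prune
  N10 x:[5,25] y:[16,25] z:[16,27] -> hit [16,25], descend [3, 13, 19, 23]
    N3 x:[17,25] y:[16,19] z:[16,25] -> hit [17,19], descend [17, 20]
      N17 x:[17,19] y:[33/2,18] z:[16,17] -> hit [17,17] leaf, test {P14@t=17}
      N20 x:[20,25] y:[16,19] z:[20,25] -> miss, prune
    N13 x:[7,9] y:[21,22] z:[19,21] -> miss, prune
    N19 x:[5,8] y:[16,37/2] z:[21,27] -> miss, prune
    N23 x:[14,21] y:[20,25] z:[21,26] -> hit [21,21], descend [1, 29]
      N1 x:[14,17] y:[20,45/2] z:[22,26] -> miss, prune
      N29 x:[16,21] y:[47/2,25] z:[21,24] -> miss, prune
  N18 x:[-8,5] y:[45/2,32] z:[19,37] -> miss, prune
  N26 x:[6,21] y:[39/2,59/2] z:[33,50] -> miss, prune

Visited [0, 9, 10, 3, 17, 20, 13, 19, 23, 1, 29, 18, 26]. Tests: 13 box, 1 leaf. Nearest: P14.

== RESULT ==
13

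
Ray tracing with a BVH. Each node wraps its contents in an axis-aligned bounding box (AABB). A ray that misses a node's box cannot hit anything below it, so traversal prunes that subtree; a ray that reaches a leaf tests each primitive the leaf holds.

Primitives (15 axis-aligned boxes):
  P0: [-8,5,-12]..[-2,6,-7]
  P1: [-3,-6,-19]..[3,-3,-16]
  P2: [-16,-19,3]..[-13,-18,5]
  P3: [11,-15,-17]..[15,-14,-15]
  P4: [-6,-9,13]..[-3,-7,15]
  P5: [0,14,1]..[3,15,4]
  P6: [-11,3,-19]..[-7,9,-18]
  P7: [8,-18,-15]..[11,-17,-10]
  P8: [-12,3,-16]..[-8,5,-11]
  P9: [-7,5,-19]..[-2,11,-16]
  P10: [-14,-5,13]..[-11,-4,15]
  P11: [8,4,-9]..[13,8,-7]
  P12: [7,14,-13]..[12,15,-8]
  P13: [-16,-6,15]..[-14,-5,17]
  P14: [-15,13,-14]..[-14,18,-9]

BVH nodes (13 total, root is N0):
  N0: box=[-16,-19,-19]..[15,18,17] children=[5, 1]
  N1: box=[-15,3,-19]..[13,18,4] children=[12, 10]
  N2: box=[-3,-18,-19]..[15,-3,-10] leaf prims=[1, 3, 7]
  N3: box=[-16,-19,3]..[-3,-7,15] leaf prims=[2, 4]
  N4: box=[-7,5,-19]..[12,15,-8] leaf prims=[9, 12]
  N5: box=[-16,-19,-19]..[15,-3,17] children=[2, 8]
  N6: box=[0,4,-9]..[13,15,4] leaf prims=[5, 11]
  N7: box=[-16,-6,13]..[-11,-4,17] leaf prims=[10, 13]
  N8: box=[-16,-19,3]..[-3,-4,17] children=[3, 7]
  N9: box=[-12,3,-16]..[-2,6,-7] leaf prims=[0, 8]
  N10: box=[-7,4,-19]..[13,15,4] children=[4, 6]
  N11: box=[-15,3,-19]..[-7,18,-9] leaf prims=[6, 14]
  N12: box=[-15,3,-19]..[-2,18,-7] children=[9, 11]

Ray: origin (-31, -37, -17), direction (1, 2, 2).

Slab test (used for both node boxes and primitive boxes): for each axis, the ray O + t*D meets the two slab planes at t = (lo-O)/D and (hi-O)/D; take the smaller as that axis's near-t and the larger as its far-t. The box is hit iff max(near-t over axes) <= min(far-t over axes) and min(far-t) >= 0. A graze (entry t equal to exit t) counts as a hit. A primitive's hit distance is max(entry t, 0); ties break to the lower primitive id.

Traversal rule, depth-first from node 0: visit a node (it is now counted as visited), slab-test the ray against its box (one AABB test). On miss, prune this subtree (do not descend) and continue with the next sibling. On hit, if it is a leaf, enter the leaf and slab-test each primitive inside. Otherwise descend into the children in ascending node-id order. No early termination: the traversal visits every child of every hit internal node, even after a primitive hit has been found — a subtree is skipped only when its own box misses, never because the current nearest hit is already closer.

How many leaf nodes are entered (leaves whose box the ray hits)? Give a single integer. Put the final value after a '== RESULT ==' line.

Walk:
N0 x:[15,46] y:[9,55/2] z:[-1,17] -> hit [15,17], descend [1, 5]
  N1 x:[16,44] y:[20,55/2] z:[-1,21/2] -> miss, prune
  N5 x:[15,46] y:[9,17] z:[-1,17] -> hit [15,17], descend [2, 8]
    N2 x:[28,46] y:[19/2,17] z:[-1,7/2] -> miss, prune
    N8 x:[15,28] y:[9,33/2] z:[10,17] -> hit [15,33/2], descend [3, 7]
      N3 x:[15,28] y:[9,15] z:[10,16] -> hit [15,15] leaf, test {P2(miss), P4(miss)}
      N7 x:[15,20] y:[31/2,33/2] z:[15,17] -> hit [31/2,33/2] leaf, test {P10(miss), P13@t=16}

7 AABB tests over nodes [0, 1, 5, 2, 8, 3, 7]; 2 leaves entered; closest P13.

== RESULT ==
2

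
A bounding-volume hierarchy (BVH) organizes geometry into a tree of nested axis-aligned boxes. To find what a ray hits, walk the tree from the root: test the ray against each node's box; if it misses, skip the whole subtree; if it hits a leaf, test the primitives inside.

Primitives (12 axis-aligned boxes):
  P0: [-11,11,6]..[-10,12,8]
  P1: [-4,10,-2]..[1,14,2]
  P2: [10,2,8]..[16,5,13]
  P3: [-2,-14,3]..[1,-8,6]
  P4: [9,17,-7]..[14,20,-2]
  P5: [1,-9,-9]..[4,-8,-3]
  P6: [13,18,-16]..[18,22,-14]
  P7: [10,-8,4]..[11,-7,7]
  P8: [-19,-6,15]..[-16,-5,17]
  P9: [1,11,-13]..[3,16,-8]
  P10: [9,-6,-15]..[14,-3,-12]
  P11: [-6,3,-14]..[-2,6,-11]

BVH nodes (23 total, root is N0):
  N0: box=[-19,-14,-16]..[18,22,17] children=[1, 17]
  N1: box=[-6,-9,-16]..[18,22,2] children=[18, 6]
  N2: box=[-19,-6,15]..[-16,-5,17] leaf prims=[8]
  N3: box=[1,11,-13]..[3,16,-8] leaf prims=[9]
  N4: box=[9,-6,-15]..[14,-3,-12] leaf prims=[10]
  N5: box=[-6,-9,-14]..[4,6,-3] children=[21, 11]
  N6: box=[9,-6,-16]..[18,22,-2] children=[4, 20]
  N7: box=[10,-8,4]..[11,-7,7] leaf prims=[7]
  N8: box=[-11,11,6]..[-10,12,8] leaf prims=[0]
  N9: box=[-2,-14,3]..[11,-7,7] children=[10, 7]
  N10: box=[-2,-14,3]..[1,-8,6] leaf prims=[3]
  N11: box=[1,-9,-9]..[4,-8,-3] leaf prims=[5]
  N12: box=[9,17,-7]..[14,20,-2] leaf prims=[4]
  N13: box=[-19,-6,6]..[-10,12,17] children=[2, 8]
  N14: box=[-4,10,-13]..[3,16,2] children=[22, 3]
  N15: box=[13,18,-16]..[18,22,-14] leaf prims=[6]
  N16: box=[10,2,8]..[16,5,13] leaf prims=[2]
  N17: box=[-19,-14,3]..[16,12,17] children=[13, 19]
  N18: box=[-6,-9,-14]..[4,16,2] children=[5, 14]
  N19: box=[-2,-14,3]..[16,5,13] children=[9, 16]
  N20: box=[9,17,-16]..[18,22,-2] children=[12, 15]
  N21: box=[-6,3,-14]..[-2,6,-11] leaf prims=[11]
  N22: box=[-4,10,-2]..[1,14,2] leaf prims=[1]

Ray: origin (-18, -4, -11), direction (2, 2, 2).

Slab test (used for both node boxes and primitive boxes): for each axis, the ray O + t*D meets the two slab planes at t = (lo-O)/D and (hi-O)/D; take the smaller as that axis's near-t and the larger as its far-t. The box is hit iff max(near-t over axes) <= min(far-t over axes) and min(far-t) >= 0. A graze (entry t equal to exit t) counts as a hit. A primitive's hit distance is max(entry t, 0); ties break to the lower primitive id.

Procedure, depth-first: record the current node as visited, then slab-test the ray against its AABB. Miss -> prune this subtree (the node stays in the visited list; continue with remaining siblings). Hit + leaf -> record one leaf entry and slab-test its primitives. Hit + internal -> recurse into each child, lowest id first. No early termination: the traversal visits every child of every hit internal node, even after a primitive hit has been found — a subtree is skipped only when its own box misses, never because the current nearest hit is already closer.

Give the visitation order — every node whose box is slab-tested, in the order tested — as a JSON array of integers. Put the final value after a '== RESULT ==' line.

Traverse from the root:
N0 x:[-1/2,18] y:[-5,13] z:[-5/2,14] -> hit [-1/2,13], descend [1, 17]
  N1 x:[6,18] y:[-5/2,13] z:[-5/2,13/2] -> hit [6,13/2], descend [6, 18]
    N6 x:[27/2,18] y:[-1,13] z:[-5/2,9/2] -> miss, prune
    N18 x:[6,11] y:[-5/2,10] z:[-3/2,13/2] -> hit [6,13/2], descend [5, 14]
      N5 x:[6,11] y:[-5/2,5] z:[-3/2,4] -> miss, prune
      N14 x:[7,21/2] y:[7,10] z:[-1,13/2] -> miss, prune
  N17 x:[-1/2,17] y:[-5,8] z:[7,14] -> hit [7,8], descend [13, 19]
    N13 x:[-1/2,4] y:[-1,8] z:[17/2,14] -> miss, prune
    N19 x:[8,17] y:[-5,9/2] z:[7,12] -> miss, prune

Summary -> nodes [0, 1, 6, 18, 5, 14, 17, 13, 19]; box-tests=9; leaf-entries=0; first=miss

== RESULT ==
[0, 1, 6, 18, 5, 14, 17, 13, 19]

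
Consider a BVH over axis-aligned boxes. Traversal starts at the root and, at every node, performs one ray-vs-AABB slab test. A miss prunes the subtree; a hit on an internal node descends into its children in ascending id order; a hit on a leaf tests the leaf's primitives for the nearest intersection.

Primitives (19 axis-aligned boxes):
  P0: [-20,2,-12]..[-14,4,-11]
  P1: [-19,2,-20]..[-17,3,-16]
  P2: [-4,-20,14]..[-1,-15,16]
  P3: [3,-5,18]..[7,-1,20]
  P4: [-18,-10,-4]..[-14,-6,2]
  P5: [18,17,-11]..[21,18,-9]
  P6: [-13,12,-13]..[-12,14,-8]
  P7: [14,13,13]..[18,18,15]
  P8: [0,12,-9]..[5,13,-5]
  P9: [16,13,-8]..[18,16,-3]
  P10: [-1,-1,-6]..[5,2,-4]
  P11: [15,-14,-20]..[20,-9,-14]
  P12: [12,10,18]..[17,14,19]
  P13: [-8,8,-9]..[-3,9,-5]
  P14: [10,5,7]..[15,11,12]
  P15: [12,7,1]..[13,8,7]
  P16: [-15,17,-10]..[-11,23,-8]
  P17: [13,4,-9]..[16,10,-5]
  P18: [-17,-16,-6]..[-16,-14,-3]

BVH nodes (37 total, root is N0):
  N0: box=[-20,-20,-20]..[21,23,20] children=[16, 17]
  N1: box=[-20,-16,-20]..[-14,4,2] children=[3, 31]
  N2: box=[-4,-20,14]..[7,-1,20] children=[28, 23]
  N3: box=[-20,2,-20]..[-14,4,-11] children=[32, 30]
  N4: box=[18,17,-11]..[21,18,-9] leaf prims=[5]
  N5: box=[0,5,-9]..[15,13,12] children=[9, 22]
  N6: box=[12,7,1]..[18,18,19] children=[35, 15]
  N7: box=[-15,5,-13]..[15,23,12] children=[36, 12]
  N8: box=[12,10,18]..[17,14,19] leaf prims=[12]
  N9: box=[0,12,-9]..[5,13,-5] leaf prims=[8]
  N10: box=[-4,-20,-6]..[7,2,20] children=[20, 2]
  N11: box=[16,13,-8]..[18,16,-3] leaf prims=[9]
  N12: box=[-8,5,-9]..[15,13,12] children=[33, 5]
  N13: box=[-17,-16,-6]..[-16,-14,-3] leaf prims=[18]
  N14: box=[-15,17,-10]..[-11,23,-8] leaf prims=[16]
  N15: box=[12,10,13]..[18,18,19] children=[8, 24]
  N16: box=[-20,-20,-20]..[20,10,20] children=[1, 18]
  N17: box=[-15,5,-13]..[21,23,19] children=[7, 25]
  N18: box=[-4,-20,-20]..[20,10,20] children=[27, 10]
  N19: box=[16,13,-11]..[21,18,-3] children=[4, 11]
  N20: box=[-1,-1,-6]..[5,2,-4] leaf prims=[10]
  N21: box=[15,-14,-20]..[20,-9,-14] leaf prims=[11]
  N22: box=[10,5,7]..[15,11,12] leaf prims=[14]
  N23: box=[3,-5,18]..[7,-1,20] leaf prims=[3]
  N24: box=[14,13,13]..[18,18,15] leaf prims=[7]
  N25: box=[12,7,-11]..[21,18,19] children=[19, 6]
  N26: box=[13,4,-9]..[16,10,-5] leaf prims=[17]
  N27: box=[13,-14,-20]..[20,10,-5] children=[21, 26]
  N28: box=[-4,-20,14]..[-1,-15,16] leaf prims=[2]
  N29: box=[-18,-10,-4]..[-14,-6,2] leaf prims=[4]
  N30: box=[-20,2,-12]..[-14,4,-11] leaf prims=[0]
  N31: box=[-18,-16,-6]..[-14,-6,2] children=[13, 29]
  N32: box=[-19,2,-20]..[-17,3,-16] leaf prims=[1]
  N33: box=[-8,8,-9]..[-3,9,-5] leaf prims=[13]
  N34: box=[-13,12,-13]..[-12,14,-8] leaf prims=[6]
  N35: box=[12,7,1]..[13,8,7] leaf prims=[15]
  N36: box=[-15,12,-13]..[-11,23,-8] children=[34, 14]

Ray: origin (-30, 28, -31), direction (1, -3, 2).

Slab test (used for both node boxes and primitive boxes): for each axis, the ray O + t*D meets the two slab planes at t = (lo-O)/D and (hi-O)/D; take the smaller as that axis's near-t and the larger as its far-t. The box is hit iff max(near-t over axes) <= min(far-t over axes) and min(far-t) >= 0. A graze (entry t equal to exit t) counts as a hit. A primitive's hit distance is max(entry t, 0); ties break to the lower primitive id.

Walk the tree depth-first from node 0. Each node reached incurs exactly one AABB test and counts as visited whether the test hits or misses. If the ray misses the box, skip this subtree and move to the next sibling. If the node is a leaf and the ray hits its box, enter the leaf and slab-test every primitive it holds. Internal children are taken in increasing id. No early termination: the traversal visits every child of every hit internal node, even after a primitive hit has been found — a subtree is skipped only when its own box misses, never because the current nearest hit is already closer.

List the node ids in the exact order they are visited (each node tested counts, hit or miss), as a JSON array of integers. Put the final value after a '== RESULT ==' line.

Walk:
N0 x:[10,51] y:[5/3,16] z:[11/2,51/2] -> hit [10,16], descend [16, 17]
  N16 x:[10,50] y:[6,16] z:[11/2,51/2] -> hit [10,16], descend [1, 18]
    N1 x:[10,16] y:[8,44/3] z:[11/2,33/2] -> hit [10,44/3], descend [3, 31]
      N3 x:[10,16] y:[8,26/3] z:[11/2,10] -> miss, prune
      N31 x:[12,16] y:[34/3,44/3] z:[25/2,33/2] -> hit [25/2,44/3], descend [13, 29]
        N13 x:[13,14] y:[14,44/3] z:[25/2,14] -> hit [14,14] leaf, test {P18@t=14}
        N29 x:[12,16] y:[34/3,38/3] z:[27/2,33/2] -> miss, prune
    N18 x:[26,50] y:[6,16] z:[11/2,51/2] -> miss, prune
  N17 x:[15,51] y:[5/3,23/3] z:[9,25] -> miss, prune

9 AABB tests over nodes [0, 16, 1, 3, 31, 13, 29, 18, 17]; 1 leaf entered; closest P18.

== RESULT ==
[0, 16, 1, 3, 31, 13, 29, 18, 17]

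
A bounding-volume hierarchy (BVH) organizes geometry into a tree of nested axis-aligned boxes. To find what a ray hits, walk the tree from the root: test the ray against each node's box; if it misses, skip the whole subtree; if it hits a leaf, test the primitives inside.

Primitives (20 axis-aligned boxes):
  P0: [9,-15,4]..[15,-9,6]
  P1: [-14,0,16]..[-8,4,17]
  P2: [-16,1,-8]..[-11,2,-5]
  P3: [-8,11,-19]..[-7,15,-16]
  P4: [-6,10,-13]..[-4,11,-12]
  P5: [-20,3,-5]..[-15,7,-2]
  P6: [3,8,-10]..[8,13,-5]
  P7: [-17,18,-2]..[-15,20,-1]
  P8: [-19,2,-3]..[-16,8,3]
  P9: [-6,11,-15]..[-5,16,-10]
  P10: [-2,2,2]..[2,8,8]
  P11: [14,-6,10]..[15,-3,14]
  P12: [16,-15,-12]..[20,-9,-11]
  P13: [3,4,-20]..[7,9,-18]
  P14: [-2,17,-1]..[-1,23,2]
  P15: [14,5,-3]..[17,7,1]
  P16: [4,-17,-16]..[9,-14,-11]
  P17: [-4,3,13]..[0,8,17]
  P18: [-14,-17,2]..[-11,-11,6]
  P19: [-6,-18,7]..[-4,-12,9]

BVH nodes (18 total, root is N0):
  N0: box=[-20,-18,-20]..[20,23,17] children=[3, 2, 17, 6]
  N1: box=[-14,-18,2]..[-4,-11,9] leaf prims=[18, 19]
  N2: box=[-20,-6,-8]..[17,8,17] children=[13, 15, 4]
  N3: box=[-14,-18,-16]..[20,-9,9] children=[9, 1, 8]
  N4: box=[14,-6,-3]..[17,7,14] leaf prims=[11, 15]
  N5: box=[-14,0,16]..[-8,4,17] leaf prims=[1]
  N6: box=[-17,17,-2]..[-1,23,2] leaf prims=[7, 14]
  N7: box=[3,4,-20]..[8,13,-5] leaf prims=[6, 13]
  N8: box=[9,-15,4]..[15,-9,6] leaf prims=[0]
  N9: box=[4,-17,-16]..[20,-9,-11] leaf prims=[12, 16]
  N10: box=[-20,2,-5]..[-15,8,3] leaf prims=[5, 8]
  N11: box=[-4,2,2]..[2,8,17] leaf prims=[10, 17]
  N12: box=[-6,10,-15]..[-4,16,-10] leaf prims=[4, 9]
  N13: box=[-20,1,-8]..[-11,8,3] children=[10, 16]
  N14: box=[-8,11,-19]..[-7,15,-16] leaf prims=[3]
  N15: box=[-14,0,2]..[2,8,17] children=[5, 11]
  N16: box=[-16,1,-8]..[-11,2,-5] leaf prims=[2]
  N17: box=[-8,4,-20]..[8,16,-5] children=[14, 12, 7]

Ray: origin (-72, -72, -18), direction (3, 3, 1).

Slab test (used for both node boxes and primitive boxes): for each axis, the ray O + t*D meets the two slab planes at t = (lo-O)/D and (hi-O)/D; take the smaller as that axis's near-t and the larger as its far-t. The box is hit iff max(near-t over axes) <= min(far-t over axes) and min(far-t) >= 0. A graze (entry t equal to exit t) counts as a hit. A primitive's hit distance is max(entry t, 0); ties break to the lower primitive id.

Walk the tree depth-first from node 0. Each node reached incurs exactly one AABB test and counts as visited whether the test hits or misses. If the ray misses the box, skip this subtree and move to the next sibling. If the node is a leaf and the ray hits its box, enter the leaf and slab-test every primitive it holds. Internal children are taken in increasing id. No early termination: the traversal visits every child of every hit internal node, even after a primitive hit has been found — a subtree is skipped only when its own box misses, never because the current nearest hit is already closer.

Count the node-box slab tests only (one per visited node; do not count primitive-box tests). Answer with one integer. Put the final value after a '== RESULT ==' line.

Trace the traversal:
N0 x:[52/3,92/3] y:[18,95/3] z:[-2,35] -> hit [18,92/3], descend [2, 3, 6, 17]
  N2 x:[52/3,89/3] y:[22,80/3] z:[10,35] -> hit [22,80/3], descend [4, 13, 15]
    N4 x:[86/3,89/3] y:[22,79/3] z:[15,32] -> miss, prune
    N13 x:[52/3,61/3] y:[73/3,80/3] z:[10,21] -> miss, prune
    N15 x:[58/3,74/3] y:[24,80/3] z:[20,35] -> hit [24,74/3], descend [5, 11]
      N5 x:[58/3,64/3] y:[24,76/3] z:[34,35] -> miss, prune
      N11 x:[68/3,74/3] y:[74/3,80/3] z:[20,35] -> hit [74/3,74/3] leaf, test {P10@t=74/3, P17(miss)}
  N3 x:[58/3,92/3] y:[18,21] z:[2,27] -> hit [58/3,21], descend [1, 8, 9]
    N1 x:[58/3,68/3] y:[18,61/3] z:[20,27] -> hit [20,61/3] leaf, test {P18@t=20, P19(miss)}
    N8 x:[27,29] y:[19,21] z:[22,24] -> miss, prune
    N9 x:[76/3,92/3] y:[55/3,21] z:[2,7] -> miss, prune
  N6 x:[55/3,71/3] y:[89/3,95/3] z:[16,20] -> miss, prune
  N17 x:[64/3,80/3] y:[76/3,88/3] z:[-2,13] -> miss, prune

13 AABB tests over nodes [0, 2, 4, 13, 15, 5, 11, 3, 1, 8, 9, 6, 17]; 2 leaves entered; closest P18.

== RESULT ==
13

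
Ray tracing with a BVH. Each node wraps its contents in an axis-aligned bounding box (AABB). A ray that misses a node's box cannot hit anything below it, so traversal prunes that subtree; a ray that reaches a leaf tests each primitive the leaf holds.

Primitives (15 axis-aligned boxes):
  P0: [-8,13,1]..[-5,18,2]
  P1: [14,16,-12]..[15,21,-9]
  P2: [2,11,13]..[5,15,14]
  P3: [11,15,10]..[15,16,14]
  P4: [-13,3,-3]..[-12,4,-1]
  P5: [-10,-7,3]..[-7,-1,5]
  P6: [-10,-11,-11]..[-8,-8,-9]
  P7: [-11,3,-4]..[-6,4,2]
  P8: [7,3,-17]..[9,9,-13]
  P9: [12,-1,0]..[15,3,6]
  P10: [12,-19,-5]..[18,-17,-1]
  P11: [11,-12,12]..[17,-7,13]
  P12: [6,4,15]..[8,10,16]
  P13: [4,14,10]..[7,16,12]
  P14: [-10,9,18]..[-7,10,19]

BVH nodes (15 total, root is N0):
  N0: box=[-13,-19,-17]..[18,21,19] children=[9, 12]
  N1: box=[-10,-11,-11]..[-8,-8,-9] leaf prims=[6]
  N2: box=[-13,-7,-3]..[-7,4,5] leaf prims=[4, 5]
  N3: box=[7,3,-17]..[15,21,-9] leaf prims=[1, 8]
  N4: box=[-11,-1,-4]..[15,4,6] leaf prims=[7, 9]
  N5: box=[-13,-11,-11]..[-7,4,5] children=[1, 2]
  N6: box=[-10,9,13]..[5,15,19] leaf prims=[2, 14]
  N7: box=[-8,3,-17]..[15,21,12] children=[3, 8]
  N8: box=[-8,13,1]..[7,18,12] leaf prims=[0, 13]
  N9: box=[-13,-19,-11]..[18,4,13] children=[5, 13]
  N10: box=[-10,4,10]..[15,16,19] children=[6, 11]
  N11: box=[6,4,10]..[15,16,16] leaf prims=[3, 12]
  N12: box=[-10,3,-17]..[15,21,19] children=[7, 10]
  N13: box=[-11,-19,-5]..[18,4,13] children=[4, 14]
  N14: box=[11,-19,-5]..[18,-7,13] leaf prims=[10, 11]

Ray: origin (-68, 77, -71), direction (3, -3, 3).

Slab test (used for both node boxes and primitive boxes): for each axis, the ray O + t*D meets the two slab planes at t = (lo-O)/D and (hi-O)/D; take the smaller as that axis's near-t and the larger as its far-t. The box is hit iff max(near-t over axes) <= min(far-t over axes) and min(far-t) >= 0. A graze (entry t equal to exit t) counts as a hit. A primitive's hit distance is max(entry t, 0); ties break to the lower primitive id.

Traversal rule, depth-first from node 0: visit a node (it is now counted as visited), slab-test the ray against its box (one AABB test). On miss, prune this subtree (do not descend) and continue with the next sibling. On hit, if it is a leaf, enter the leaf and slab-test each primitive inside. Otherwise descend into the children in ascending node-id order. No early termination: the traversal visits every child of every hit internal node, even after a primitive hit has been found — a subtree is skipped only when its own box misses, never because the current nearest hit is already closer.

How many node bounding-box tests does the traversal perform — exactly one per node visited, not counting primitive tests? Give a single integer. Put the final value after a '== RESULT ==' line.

Trace the traversal:
N0 x:[55/3,86/3] y:[56/3,32] z:[18,30] -> hit [56/3,86/3], descend [9, 12]
  N9 x:[55/3,86/3] y:[73/3,32] z:[20,28] -> hit [73/3,28], descend [5, 13]
    N5 x:[55/3,61/3] y:[73/3,88/3] z:[20,76/3] -> miss, prune
    N13 x:[19,86/3] y:[73/3,32] z:[22,28] -> hit [73/3,28], descend [4, 14]
      N4 x:[19,83/3] y:[73/3,26] z:[67/3,77/3] -> hit [73/3,77/3] leaf, test {P7(miss), P9(miss)}
      N14 x:[79/3,86/3] y:[28,32] z:[22,28] -> hit [28,28] leaf, test {P10(miss), P11@t=28}
  N12 x:[58/3,83/3] y:[56/3,74/3] z:[18,30] -> hit [58/3,74/3], descend [7, 10]
    N7 x:[20,83/3] y:[56/3,74/3] z:[18,83/3] -> hit [20,74/3], descend [3, 8]
      N3 x:[25,83/3] y:[56/3,74/3] z:[18,62/3] -> miss, prune
      N8 x:[20,25] y:[59/3,64/3] z:[24,83/3] -> miss, prune
    N10 x:[58/3,83/3] y:[61/3,73/3] z:[27,30] -> miss, prune

11 AABB tests over nodes [0, 9, 5, 13, 4, 14, 12, 7, 3, 8, 10]; 2 leaves entered; closest P11.

== RESULT ==
11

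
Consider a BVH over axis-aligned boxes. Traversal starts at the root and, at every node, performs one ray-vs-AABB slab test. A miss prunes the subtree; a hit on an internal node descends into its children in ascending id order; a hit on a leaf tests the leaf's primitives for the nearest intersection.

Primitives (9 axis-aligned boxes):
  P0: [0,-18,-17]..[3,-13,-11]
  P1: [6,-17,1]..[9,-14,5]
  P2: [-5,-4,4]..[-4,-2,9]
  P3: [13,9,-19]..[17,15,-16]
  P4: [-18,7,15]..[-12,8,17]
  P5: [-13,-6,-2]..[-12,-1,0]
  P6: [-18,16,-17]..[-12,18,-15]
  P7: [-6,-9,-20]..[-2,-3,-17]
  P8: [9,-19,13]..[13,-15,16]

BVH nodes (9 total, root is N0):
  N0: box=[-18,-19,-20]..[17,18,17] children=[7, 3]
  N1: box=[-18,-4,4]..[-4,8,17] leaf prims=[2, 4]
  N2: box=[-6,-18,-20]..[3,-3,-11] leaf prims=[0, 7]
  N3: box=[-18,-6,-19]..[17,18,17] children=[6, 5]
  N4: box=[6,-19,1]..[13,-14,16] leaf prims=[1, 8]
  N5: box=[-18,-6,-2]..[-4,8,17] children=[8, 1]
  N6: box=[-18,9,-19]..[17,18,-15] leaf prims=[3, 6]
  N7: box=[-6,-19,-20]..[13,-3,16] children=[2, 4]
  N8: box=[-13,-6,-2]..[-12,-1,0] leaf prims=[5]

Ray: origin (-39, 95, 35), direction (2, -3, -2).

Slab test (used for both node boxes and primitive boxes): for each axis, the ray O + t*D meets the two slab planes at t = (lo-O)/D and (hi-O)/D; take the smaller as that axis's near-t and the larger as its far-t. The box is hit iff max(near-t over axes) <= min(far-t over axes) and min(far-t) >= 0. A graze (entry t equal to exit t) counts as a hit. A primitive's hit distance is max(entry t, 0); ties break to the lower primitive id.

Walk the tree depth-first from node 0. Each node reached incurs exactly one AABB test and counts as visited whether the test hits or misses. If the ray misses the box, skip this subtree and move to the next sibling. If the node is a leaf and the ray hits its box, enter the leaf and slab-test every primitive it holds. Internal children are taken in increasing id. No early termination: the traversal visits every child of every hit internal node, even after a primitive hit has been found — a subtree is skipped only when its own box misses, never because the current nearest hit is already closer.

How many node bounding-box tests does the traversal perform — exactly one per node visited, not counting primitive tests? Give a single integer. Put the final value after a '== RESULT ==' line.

Walk:
N0 x:[21/2,28] y:[77/3,38] z:[9,55/2] -> hit [77/3,55/2], descend [3, 7]
  N3 x:[21/2,28] y:[77/3,101/3] z:[9,27] -> hit [77/3,27], descend [5, 6]
    N5 x:[21/2,35/2] y:[29,101/3] z:[9,37/2] -> miss, prune
    N6 x:[21/2,28] y:[77/3,86/3] z:[25,27] -> hit [77/3,27] leaf, test {P3@t=80/3, P6(miss)}
  N7 x:[33/2,26] y:[98/3,38] z:[19/2,55/2] -> miss, prune

5 AABB tests over nodes [0, 3, 5, 6, 7]; 1 leaf entered; closest P3.

== RESULT ==
5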